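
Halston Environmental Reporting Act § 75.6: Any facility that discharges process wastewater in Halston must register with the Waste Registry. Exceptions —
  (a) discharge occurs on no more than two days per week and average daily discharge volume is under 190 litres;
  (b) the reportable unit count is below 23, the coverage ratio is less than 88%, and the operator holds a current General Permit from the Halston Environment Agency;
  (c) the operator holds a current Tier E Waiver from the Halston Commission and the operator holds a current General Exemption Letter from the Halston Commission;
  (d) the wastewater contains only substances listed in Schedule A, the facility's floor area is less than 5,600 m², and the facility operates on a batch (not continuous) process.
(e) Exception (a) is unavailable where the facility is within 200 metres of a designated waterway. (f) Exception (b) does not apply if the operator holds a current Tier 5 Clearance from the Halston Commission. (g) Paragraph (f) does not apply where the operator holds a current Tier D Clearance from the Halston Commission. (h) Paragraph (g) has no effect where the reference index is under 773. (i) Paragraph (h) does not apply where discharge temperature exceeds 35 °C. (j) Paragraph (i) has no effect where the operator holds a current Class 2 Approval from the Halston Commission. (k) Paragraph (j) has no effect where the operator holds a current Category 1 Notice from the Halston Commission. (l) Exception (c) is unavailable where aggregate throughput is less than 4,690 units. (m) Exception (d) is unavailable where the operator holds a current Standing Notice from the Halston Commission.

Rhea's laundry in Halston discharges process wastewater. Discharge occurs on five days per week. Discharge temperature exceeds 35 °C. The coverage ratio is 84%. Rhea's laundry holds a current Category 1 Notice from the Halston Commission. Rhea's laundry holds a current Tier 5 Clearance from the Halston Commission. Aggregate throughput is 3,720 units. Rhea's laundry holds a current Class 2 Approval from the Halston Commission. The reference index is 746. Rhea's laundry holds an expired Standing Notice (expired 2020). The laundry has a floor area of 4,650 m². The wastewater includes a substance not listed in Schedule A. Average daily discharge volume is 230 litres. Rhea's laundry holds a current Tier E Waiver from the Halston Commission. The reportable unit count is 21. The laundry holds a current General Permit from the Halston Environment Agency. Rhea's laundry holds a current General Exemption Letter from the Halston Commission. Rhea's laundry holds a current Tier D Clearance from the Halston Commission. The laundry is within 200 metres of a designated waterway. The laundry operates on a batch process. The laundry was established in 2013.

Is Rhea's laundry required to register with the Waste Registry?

Exception (a) requires that discharge occurs on no more than two days per week; but discharge occurs on five days per week, so (a) is unavailable.
Exception (b)'s conditions are all satisfied: the reportable unit count is 21, below the 23 limit; the coverage ratio is 84%, less than the 88% limit; a current General Permit is held. Considering the limiting provisions: (f) applies (a current Tier 5 Clearance is held), but yields to (g): (g) is engaged — a current Tier D Clearance is held. (h) would limit (g) — the reference index is 746, under the 773 limit — but (i) sets (h) aside: (i) operates — discharge temperature exceeds 35 °C. (j) operates (a current Class 2 Approval is held), but is itself disapplied by (k): (k) operates against (j): a current Category 1 Notice is held. (b) remains available.
Exception (c)'s conditions are all satisfied: a current Tier E Waiver is held; a current General Exemption Letter is held. But applying paragraph (l): (l) is engaged — aggregate throughput is 3,720 units, less than the 4,690 units limit. Exception (c) does not apply.
Exception (d) fails — the wastewater includes a non-Schedule-A substance.

No — exception (b) applies; Rhea's laundry is not required to register with the Waste Registry.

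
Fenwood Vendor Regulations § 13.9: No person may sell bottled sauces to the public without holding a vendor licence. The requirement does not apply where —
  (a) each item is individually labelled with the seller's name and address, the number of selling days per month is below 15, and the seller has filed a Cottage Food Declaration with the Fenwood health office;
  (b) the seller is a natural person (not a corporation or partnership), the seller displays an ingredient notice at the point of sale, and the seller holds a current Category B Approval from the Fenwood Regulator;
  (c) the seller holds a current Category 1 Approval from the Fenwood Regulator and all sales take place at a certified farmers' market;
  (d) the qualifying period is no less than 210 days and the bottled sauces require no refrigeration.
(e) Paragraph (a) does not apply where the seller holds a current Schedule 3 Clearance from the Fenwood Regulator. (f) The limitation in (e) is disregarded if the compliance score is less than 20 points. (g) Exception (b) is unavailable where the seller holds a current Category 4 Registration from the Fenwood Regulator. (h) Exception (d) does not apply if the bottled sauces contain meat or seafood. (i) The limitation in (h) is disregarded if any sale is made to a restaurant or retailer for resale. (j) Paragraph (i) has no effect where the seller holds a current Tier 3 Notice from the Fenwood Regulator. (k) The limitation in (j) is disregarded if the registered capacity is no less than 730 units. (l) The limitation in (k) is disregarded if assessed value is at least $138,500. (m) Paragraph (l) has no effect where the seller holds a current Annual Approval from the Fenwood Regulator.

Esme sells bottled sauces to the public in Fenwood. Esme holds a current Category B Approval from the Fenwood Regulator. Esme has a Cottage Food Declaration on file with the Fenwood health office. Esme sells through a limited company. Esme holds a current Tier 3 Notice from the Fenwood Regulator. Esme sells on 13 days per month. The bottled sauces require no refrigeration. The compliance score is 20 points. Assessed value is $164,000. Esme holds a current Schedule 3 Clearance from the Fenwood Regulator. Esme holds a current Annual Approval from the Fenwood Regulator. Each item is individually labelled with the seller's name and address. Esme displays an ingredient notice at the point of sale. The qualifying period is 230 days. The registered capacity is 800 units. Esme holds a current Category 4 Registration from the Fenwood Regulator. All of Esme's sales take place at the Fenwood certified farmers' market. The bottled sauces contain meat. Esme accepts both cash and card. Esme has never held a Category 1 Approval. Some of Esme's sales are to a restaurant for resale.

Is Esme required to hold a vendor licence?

No — exception (d) applies; Esme is not required to hold a vendor licence.

All of (a)'s requirements are met (items are individually labelled; the number of selling days per month is 13, below the 15 limit; a Cottage Food Declaration is on file). But: (e) is triggered — a current Schedule 3 Clearance is held. (f), which would lift (e), is not triggered — the compliance score is 20 points, not less than 20 points. (a) is therefore removed.
Exception (b) does not apply: the seller operates through a limited company.
Exception (c) fails — there is no Category 1 Approval in force.
Exception (d): the qualifying period is 230 days, meeting the 210 days threshold; the bottled sauces are shelf-stable — every condition holds. As to paragraphs (h)–(m): (h) applies (the bottled sauces contain meat), but is displaced by (i): (i) is engaged — some sales are to a restaurant for resale. (j) operates (a current Tier 3 Notice is held), but is itself disapplied by (k): (k) is triggered — the registered capacity is 800 units, meeting the 730 units threshold. (l) would limit (k) — assessed value is $164,000, meeting the $138,500 threshold — but (m) sets (l) aside: (m) operates against (l): a current Annual Approval is held. Exception (d) stands.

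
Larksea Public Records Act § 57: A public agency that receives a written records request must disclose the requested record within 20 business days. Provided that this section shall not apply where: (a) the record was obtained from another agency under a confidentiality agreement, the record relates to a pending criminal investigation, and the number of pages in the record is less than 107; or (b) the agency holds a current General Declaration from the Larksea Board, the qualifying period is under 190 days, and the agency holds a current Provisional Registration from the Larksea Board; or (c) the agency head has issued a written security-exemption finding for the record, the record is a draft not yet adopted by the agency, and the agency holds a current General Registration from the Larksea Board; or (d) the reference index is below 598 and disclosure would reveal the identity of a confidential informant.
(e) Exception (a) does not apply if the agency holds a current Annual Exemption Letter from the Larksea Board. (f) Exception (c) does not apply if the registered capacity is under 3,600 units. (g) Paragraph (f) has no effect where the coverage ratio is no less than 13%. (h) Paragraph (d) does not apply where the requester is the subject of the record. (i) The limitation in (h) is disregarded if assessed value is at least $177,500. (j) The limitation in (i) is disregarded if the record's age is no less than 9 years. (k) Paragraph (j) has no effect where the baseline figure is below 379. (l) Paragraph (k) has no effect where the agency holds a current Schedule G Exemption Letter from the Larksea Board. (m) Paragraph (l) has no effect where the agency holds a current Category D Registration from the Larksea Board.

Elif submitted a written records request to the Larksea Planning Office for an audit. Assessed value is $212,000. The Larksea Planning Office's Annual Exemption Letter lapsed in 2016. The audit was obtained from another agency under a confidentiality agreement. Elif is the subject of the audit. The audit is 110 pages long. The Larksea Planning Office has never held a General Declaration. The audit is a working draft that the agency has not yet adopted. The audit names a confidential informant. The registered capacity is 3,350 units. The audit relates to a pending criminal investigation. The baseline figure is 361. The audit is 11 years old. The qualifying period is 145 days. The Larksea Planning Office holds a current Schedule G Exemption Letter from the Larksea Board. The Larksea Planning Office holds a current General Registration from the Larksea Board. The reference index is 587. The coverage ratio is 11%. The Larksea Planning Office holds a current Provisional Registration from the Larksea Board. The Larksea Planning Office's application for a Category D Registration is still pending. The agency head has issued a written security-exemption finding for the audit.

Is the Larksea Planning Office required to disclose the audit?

Yes — the Larksea Planning Office must disclose the audit.

Exception (a) fails — the number of pages in the record is 110, not less than 107.
Exception (b) does not apply: the General Declaration is not current.
All of (c)'s requirements are met (a written security-exemption finding has been issued; the audit is an unadopted draft; a current General Registration is held). However, paragraphs (f)–(g) must be considered: (f) is triggered — the registered capacity is 3,350 units, under the 3,600 units limit. (g) is not engaged (the coverage ratio is 11%, short of 13%), so (f) stands. (c) is therefore removed.
All of (d)'s requirements are met (the reference index is 587, below the 598 limit; the audit names a confidential informant). But: (h) is triggered — Elif is the subject of the audit. (i) is engaged (assessed value is $212,000, meeting the $177,500 threshold), but is displaced by (j): (j) operates against (i): the record's age is 11 years, meeting the 9 years threshold. (k) applies (the baseline figure is 361, below the 379 limit), but is displaced by (l): (l) is triggered — a current Schedule G Exemption Letter is held. (m), which would lift (l), is not engaged — no current Category D Registration is held. Exception (d) does not apply.
None of the exceptions is available; § 57 applies in full.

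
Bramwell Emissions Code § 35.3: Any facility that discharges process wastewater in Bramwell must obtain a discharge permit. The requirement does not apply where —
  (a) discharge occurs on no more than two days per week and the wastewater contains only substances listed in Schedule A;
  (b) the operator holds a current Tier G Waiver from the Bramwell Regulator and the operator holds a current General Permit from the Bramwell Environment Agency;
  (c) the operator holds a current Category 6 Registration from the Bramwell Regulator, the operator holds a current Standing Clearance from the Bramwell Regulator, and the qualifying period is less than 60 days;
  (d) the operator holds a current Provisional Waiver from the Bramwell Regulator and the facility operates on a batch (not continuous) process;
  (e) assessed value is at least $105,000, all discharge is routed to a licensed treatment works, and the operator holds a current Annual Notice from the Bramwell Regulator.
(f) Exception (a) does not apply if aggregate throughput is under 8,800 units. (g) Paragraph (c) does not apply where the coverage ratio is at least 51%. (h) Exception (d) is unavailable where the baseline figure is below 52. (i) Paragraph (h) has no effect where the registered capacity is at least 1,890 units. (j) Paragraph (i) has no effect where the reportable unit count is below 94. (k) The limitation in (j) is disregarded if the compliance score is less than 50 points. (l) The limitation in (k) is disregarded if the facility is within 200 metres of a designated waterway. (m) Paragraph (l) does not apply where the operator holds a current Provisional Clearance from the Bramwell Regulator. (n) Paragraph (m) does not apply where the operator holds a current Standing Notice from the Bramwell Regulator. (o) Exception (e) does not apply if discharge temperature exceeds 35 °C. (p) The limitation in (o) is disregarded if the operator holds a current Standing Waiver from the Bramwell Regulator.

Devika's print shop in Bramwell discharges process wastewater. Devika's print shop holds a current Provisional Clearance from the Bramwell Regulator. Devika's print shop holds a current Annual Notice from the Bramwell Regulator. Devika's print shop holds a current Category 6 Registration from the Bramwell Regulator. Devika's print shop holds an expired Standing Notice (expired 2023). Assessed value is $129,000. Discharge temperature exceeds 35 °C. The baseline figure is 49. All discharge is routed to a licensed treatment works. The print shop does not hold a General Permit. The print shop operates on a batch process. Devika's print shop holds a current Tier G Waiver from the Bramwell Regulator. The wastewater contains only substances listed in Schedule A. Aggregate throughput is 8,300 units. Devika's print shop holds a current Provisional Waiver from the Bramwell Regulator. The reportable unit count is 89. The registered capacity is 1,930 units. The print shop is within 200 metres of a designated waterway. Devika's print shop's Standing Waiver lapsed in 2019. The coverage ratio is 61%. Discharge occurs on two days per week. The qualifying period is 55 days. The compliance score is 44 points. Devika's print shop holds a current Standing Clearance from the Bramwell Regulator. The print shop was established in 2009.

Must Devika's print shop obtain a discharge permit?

No — exception (d) applies; Devika's print shop is not required to obtain a discharge permit.

Exception (a)'s conditions are all satisfied: discharge occurs on no more than two days per week; the wastewater is Schedule-A-only. Turning to paragraph (f): (f) operates against (a): aggregate throughput is 8,300 units, under the 8,800 units limit. Exception (a) does not apply.
Exception (b) requires that the operator holds a current General Permit from the Bramwell Environment Agency; but no General Permit is held, so (b) is unavailable.
Exception (c): a current Category 6 Registration is held; a current Standing Clearance is held; the qualifying period is 55 days, less than the 60 days limit — every condition holds. However, paragraph (g) must be considered: (g) is engaged — the coverage ratio is 61%, meeting the 51% threshold. (c) is therefore removed.
Exception (d)'s conditions are all satisfied: a current Provisional Waiver is held; the facility operates on a batch process. Applying paragraphs (h)–(n): (h) is triggered (the baseline figure is 49, below the 52 limit), but is set aside by (i): (i) operates against (h): the registered capacity is 1,930 units, meeting the 1,890 units threshold. (j) would limit (i) — the reportable unit count is 89, below the 94 limit — but (k) sets (j) aside: (k) operates — the compliance score is 44 points, less than the 50 points limit. (l) is engaged (the print shop is within 200 m of a designated waterway), but is overridden by (m): (m) operates against (l): a current Provisional Clearance is held. (n), which would lift (m), is inapplicable — no current Standing Notice is held. (d) remains available.
Exception (e) is satisfied on its face — assessed value is $129,000, meeting the $105,000 threshold; discharge is routed to a licensed treatment works; a current Annual Notice is held. But: (o) operates — discharge temperature exceeds 35 °C. (p), which would lift (o), does not operate here — the Standing Waiver is not current. (e) is therefore removed.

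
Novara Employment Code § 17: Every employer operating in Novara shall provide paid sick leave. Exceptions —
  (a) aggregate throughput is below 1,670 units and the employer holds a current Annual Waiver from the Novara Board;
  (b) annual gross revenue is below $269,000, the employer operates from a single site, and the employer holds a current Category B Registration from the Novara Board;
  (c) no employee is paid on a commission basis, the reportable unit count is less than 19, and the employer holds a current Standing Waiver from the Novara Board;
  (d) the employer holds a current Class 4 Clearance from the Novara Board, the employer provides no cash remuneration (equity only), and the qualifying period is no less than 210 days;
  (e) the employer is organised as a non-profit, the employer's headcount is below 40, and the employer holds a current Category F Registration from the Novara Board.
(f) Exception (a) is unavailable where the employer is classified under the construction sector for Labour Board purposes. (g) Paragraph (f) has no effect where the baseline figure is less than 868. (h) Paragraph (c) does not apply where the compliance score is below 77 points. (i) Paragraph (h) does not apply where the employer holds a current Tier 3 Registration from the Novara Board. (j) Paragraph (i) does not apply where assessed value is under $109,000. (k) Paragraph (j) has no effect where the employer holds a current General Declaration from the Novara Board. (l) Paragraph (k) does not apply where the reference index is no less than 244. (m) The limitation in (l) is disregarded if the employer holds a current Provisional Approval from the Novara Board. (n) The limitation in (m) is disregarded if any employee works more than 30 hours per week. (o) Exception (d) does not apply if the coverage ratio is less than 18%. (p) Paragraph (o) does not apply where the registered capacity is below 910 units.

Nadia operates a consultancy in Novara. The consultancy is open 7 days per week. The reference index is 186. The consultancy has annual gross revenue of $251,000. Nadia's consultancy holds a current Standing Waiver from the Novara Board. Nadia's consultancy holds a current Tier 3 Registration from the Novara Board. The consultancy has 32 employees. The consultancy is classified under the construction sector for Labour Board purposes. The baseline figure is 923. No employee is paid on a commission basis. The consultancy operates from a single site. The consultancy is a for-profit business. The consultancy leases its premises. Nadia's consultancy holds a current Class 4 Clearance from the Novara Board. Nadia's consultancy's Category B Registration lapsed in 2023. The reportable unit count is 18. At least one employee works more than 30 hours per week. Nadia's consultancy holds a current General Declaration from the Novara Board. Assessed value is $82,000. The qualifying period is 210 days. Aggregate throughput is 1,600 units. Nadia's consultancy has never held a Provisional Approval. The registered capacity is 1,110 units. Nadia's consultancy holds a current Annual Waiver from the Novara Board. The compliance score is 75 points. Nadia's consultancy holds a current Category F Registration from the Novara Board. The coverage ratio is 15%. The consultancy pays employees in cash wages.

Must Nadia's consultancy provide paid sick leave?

Exception (a) is satisfied on its face — aggregate throughput is 1,600 units, below the 1,670 units limit; a current Annual Waiver is held. But: (f) operates — the consultancy is classified under the construction sector. (g), which would lift (f), is inapplicable — the baseline figure is 923, not less than 868. Exception (a) does not apply.
Exception (b) does not apply: no current Category B Registration is held.
All of (c)'s requirements are met (no employee is paid on commission; the reportable unit count is 18, less than the 19 limit; a current Standing Waiver is held). Under paragraphs (h)–(n): (h) operates (the compliance score is 75 points, below the 77 points limit), but is displaced by (i): (i) operates against (h): a current Tier 3 Registration is held. (j) applies (assessed value is $82,000, under the $109,000 limit), but is itself disapplied by (k): (k) operates against (j): a current General Declaration is held. (l), which would lift (k), does not operate here — the reference index is 186, short of 244. Exception (c) stands.
Exception (d) does not apply: employees are paid cash wages.
Exception (e) does not apply: the employer is for-profit.

No — exception (c) applies; Nadia's consultancy is not required to provide paid sick leave.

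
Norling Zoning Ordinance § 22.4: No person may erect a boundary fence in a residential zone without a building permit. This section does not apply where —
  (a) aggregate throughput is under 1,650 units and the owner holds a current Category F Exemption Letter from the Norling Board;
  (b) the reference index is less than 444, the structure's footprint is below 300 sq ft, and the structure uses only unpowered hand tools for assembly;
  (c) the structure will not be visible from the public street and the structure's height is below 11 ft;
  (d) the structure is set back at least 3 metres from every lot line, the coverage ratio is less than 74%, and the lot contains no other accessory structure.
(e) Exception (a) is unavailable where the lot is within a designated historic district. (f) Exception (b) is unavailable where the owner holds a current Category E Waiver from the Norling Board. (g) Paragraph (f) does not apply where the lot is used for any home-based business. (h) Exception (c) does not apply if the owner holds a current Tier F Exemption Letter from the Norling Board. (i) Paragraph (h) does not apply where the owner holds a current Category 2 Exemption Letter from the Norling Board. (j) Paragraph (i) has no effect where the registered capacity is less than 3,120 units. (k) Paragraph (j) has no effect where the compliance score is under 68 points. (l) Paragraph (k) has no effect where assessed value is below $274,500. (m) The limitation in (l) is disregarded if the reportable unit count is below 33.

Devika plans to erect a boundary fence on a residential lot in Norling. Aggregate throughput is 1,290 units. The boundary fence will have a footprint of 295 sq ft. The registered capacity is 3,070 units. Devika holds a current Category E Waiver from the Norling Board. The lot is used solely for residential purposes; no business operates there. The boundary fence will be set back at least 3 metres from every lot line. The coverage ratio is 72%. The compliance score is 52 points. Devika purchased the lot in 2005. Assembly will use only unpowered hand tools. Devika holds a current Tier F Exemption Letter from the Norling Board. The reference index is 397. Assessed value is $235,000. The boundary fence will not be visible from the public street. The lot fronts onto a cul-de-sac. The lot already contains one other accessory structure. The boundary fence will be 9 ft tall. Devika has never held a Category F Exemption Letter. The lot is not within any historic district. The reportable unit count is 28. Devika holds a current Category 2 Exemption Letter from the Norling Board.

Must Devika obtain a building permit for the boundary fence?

Exception (a) fails — no current Category F Exemption Letter is held.
Exception (b): the reference index is 397, less than the 444 limit; the structure's footprint is 295 sq ft, below the 300 sq ft limit; assembly uses only hand tools — every condition holds. But applying paragraphs (f)–(g): (f) applies — a current Category E Waiver is held. (g), which would lift (f), is inapplicable — the lot is solely residential. Exception (b) does not apply.
Exception (c)'s conditions are all satisfied: the structure will not be visible from the street; the structure's height is 9 ft, below the 11 ft limit. Applying paragraphs (h)–(m): (h) is triggered (a current Tier F Exemption Letter is held), but is overridden by (i): (i) applies — a current Category 2 Exemption Letter is held. (j) would limit (i) — the registered capacity is 3,070 units, less than the 3,120 units limit — but (k) sets (j) aside: (k) applies — the compliance score is 52 points, under the 68 points limit. (l) would limit (k) — assessed value is $235,000, below the $274,500 limit — but (m) sets (l) aside: (m) operates against (l): the reportable unit count is 28, below the 33 limit. Exception (c) stands.
Exception (d) fails — the lot already has another accessory structure.

No — exception (c) applies; Devika does not need a building permit.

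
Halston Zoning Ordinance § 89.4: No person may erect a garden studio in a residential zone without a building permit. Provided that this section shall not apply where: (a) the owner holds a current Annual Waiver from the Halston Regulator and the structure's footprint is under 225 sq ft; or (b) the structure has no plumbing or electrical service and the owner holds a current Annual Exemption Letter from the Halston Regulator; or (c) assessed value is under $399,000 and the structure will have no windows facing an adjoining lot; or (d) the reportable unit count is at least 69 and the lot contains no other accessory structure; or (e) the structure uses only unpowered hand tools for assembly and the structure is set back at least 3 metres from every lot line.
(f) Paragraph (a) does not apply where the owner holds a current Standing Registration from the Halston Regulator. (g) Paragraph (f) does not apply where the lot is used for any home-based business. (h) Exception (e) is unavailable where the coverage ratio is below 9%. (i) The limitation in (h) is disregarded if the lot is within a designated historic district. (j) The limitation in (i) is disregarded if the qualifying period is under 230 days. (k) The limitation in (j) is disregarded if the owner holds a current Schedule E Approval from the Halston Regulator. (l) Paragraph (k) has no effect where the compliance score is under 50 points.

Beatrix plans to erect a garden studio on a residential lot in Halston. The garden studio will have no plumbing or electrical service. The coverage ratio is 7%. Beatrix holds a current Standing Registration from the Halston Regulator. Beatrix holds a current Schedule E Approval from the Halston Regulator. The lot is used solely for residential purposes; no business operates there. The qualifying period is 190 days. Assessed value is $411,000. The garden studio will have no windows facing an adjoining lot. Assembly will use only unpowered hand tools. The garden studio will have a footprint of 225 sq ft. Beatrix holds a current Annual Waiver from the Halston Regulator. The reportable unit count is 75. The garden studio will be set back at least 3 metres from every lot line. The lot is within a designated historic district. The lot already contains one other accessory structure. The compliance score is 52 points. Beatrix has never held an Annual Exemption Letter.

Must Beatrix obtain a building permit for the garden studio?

No — exception (e) applies; Beatrix does not need a building permit.

Exception (a) fails — the structure's footprint is 225 sq ft, not under 225 sq ft.
Exception (b) requires that the owner holds a current Annual Exemption Letter from the Halston Regulator; but no current Annual Exemption Letter is held, so (b) is unavailable.
Exception (c) fails — assessed value is $411,000, not under $399,000.
Exception (d) fails — the lot already has another accessory structure.
All of (e)'s requirements are met (assembly uses only hand tools; the setback is at least 3 m on every side). Under paragraphs (h)–(l): (h) would limit (e) — the coverage ratio is 7%, below the 9% limit — but (i) sets (h) aside: (i) operates — the lot is in a historic district. (j) would limit (i) — the qualifying period is 190 days, under the 230 days limit — but (k) sets (j) aside: (k) applies — a current Schedule E Approval is held. (l), which would lift (k), is not engaged — the compliance score is 52 points, not under 50 points. So (e) applies.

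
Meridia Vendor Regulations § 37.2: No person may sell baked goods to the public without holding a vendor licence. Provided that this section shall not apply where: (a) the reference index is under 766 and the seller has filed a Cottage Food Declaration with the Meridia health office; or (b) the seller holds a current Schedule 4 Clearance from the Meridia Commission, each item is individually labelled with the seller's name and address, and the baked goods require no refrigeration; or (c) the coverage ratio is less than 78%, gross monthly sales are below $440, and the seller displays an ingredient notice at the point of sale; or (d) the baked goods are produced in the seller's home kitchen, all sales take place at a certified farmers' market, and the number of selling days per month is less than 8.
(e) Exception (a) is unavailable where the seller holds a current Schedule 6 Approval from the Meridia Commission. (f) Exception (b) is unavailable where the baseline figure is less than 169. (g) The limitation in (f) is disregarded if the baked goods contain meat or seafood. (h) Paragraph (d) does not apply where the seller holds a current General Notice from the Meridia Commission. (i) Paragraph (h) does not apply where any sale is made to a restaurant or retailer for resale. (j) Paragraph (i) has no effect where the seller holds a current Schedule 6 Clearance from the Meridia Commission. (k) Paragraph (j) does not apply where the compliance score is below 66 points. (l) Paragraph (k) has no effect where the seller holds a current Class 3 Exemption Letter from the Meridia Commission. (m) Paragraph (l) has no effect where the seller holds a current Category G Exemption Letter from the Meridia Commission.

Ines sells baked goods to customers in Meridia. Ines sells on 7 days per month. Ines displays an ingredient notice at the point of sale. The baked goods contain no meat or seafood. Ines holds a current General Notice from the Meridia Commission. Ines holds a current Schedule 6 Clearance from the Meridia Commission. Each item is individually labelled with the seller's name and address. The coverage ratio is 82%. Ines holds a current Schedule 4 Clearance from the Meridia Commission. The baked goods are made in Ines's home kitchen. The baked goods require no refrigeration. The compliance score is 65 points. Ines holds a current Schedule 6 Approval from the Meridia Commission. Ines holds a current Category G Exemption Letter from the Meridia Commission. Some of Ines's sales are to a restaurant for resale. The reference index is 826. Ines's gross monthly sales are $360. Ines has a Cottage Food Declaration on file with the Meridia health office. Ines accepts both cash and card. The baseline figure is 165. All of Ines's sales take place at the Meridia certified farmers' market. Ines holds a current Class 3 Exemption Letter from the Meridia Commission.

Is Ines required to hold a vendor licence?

No — exception (d) applies; Ines is not required to hold a vendor licence.

Exception (a) does not apply: the reference index is 826, not under 766.
Exception (b) is satisfied on its face — a current Schedule 4 Clearance is held; items are individually labelled; the baked goods are shelf-stable. But applying paragraphs (f)–(g): (f) applies — the baseline figure is 165, less than the 169 limit. (g), which would lift (f), is not engaged — the baked goods contain no meat or seafood. (b) is therefore removed.
Exception (c) does not apply: the coverage ratio is 82%, not less than 78%.
Exception (d)'s conditions are all satisfied: the baked goods are home-kitchen produced; all sales are at a certified farmers' market; the number of selling days per month is 7, less than the 8 limit. Under paragraphs (h)–(m): (h) operates (a current General Notice is held), but is itself disapplied by (i): (i) is engaged — some sales are to a restaurant for resale. (j) applies (a current Schedule 6 Clearance is held), but yields to (k): (k) operates against (j): the compliance score is 65 points, below the 66 points limit. (l) would limit (k) — a current Class 3 Exemption Letter is held — but (m) sets (l) aside: (m) operates against (l): a current Category G Exemption Letter is held. Exception (d) stands.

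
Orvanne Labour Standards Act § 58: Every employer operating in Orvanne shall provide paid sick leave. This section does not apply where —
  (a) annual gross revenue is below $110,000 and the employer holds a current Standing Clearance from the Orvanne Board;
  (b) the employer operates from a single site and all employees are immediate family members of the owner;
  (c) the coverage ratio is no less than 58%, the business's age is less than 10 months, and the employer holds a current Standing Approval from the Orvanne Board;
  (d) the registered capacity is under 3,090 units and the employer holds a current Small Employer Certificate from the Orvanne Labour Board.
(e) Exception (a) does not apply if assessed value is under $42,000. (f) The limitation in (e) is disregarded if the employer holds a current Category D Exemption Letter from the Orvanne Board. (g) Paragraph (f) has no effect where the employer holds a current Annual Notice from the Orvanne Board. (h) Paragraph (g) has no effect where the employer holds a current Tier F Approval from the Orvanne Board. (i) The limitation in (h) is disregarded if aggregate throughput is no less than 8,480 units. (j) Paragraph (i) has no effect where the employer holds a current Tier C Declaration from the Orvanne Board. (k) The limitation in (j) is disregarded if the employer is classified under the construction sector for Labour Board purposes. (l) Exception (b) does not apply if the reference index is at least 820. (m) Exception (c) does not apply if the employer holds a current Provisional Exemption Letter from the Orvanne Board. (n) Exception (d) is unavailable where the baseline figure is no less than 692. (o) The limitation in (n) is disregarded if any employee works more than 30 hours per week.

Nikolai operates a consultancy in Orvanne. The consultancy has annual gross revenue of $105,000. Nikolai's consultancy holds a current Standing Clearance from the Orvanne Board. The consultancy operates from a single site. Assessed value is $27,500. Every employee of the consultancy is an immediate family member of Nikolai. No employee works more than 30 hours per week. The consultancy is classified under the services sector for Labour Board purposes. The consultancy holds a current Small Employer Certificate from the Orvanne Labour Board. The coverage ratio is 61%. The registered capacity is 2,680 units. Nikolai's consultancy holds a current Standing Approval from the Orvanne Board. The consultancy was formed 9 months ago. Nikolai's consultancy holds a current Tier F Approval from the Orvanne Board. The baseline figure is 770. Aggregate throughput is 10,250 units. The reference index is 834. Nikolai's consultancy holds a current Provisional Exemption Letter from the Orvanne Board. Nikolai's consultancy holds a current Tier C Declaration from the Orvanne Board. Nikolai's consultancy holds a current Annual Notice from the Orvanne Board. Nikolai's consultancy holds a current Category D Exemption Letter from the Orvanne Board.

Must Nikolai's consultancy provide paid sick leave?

Exception (a): annual gross revenue is $105,000, below the $110,000 limit; a current Standing Clearance is held — every condition holds. Considering the limiting provisions: (e) would limit (a) — assessed value is $27,500, under the $42,000 limit — but (f) sets (e) aside: (f) operates against (e): a current Category D Exemption Letter is held. (g) applies (a current Annual Notice is held), but is set aside by (h): (h) operates — a current Tier F Approval is held. (i) would limit (h) — aggregate throughput is 10,250 units, meeting the 8,480 units threshold — but (j) sets (i) aside: (j) is triggered — a current Tier C Declaration is held. (k) is inapplicable (the consultancy is classified under the services sector), so (j) stands. So (a) applies.
Exception (b)'s conditions are all satisfied: the employer operates from a single site; every employee is an immediate family member. But: (l) operates against (b): the reference index is 834, meeting the 820 threshold. Exception (b) does not apply.
All of (c)'s requirements are met (the coverage ratio is 61%, meeting the 58% threshold; the business's age is 9 months, less than the 10 months limit; a current Standing Approval is held). However, paragraph (m) must be considered: (m) operates against (c): a current Provisional Exemption Letter is held. (c) is therefore removed.
Exception (d): the registered capacity is 2,680 units, under the 3,090 units limit; a current Small Employer Certificate is held — every condition holds. But: (n) operates against (d): the baseline figure is 770, meeting the 692 threshold. (o), which would lift (n), does not operate here — no employee exceeds 30 hours/week. Exception (d) does not apply.

No — exception (a) applies; Nikolai's consultancy is not required to provide paid sick leave.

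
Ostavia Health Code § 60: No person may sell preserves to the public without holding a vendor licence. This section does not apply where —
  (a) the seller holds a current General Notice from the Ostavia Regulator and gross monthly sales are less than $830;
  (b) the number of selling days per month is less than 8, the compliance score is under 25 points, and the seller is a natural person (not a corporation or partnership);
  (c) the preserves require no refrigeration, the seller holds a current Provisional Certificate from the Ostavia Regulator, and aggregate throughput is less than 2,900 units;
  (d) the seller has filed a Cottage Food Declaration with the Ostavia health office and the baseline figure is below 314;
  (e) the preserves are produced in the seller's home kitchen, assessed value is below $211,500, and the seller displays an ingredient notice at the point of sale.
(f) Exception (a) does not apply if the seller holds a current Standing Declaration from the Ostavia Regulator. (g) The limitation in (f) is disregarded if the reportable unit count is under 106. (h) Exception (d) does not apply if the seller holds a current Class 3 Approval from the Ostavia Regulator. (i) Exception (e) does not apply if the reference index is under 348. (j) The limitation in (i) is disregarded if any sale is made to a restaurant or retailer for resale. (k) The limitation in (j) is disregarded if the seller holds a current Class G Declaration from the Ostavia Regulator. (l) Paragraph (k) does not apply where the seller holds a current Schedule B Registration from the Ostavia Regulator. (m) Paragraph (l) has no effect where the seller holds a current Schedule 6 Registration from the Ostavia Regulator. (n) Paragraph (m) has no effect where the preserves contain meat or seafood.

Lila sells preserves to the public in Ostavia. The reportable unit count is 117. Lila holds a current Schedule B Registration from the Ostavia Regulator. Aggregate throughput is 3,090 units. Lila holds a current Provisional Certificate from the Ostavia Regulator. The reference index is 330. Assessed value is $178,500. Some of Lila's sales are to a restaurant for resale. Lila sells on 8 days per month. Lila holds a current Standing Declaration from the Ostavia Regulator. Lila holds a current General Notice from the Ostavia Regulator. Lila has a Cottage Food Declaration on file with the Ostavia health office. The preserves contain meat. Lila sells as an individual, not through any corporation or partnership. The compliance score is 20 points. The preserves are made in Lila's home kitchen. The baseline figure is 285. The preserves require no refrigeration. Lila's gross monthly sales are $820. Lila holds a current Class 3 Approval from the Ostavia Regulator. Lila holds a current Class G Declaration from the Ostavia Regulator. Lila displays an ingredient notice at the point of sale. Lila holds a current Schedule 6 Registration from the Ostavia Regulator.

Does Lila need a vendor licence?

Exception (a): a current General Notice is held; gross monthly sales are $820, less than the $830 limit — every condition holds. However, paragraphs (f)–(g) must be considered: (f) operates — a current Standing Declaration is held. (g), which would lift (f), is not triggered — the reportable unit count is 117, not under 106. (a) is therefore removed.
Exception (b) fails — the number of selling days per month is 8, not less than 8.
Exception (c) does not apply: aggregate throughput is 3,090 units, not less than 2,900 units.
Exception (d)'s conditions are all satisfied: a Cottage Food Declaration is on file; the baseline figure is 285, below the 314 limit. Turning to paragraph (h): (h) operates against (d): a current Class 3 Approval is held. (d) is therefore removed.
Exception (e): the preserves are home-kitchen produced; assessed value is $178,500, below the $211,500 limit; an ingredient notice is displayed — every condition holds. As to paragraphs (i)–(n): (i) would limit (e) — the reference index is 330, under the 348 limit — but (j) sets (i) aside: (j) operates against (i): some sales are to a restaurant for resale. (k) is engaged (a current Class G Declaration is held), but is set aside by (l): (l) is triggered — a current Schedule B Registration is held. (m) would limit (l) — a current Schedule 6 Registration is held — but (n) sets (m) aside: (n) is engaged — the preserves contain meat. Exception (e) stands.

No — exception (e) applies; Lila is not required to hold a vendor licence.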